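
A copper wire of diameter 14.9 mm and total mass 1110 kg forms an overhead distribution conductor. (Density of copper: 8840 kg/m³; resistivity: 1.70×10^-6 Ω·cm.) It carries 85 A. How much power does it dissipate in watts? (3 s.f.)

507 W

ρ = 1.70×10^-6 Ω·cm = 1.70×10^-8 Ω·m
A = π(d/2)² = π(7.4500e-03 m)² = 1.7437e-04 m²
L = m/(density·A) = 1110/(8840×1.7437e-04) = 720.1 m
R = ρL/A = (1.70×10^-8)(720.1)/(1.7437e-04) = 0.07021 Ω
P = I²R = (85)² × 0.07021 = 507 W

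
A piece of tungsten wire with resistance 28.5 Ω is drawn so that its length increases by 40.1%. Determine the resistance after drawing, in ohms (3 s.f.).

55.9 Ω

k = 1 + 40.1/100 = 1.401; volume constant ⇒ A' = A/k, so R' = k²R.
R' = 1.963 × 28.5 = 55.9 Ω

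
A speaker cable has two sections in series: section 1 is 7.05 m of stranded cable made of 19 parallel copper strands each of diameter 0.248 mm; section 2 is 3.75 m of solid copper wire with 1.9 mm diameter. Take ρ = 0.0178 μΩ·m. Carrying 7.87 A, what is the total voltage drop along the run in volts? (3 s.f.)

1.26 V

ρ = 0.0178 μΩ·m = 1.78×10^-8 Ω·m
Section 1: A_strand = π(1.2400e-04)² = 4.831e-08 m²; R₁ = ρL/(N·A_s) = (1.78×10^-8)(7.05)/(19×4.831e-08) = 0.1367 Ω
Section 2: A = π(d/2)² = π(9.5000e-04 m)² = 2.835e-06 m²
R₂ = (1.78×10^-8)(3.75)/(2.835e-06) = 0.02354 Ω
R = R₁ + R₂ = 0.1603 Ω
V = IR = 7.87 × 0.1603 = 1.26 V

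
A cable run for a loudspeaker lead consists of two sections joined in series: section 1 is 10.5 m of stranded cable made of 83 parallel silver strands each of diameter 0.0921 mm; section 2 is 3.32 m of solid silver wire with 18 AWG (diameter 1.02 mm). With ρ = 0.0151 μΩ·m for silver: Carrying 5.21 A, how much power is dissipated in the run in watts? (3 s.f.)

ρ = 0.0151 μΩ·m = 1.51×10^-8 Ω·m
Section 1: A_strand = π(4.6050e-05)² = 6.662e-09 m²; R₁ = ρL/(N·A_s) = (1.51×10^-8)(10.5)/(83×6.662e-09) = 0.2867 Ω
Section 2: A = π(1.02/2 mm)² = π(5.1000e-04 m)² = 8.171e-07 m²
R₂ = (1.51×10^-8)(3.32)/(8.171e-07) = 0.06135 Ω
R = R₁ + R₂ = 0.3481 Ω
P = I²R = (5.21)² × 0.3481 = 9.45 W

9.45 W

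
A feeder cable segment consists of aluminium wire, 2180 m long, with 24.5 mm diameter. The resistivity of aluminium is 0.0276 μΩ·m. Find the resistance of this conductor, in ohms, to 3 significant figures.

ρ = 0.0276 μΩ·m = 2.76×10^-8 Ω·m
A = π(d/2)² = π(1.2250e-02 m)² = 4.714e-04 m²
R = ρL/A = (2.76×10^-8)(2180 m)/(4.714e-04 m²) = 0.128 Ω

0.128 Ω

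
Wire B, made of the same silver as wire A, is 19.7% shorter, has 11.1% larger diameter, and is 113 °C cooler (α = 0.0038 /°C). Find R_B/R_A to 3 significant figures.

R ∝ ρL/d² with ρ ∝ (1+αΔT), so R_B/R_A = (1 − 19.7/100) × (1 + 11.1/100)⁻² × (1 − 0.0038×113)
= 0.803 × 0.8102 × 0.5706 = 0.371

0.371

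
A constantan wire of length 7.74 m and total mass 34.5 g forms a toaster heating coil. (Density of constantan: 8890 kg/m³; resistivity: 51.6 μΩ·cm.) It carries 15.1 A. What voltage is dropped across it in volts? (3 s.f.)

ρ = 51.6 μΩ·cm = 5.16×10^-7 Ω·m
A = m/(density·L) = 0.0345/(8890×7.74) = 5.0139e-07 m²
R = ρL/A = (5.16×10^-7)(7.74)/(5.0139e-07) = 7.966 Ω
V = IR = 15.1 × 7.966 = 120 V

120 V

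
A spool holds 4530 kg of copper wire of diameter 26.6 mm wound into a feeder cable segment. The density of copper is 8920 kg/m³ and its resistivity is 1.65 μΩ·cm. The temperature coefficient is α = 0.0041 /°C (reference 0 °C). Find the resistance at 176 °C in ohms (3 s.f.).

0.0467 Ω

ρ = 1.65 μΩ·cm = 1.65×10^-8 Ω·m
A = π(d/2)² = π(1.3300e-02 m)² = 5.5572e-04 m²
L = m/(density·A) = 4530/(8920×5.5572e-04) = 913.9 m
R = ρL/A = (1.65×10^-8)(913.9)/(5.5572e-04) = 0.02713 Ω
R(176 °C) = 0.02713 × (1 + 0.0041×176) = 0.0467 Ω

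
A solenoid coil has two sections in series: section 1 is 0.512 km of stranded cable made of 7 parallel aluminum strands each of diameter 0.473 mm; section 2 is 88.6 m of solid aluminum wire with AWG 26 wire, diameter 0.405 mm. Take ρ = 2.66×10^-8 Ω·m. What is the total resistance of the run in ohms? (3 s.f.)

Section 1: A_strand = π(2.3650e-04)² = 1.757e-07 m²; R₁ = ρL/(N·A_s) = (2.66×10^-8)(512)/(7×1.757e-07) = 11.07 Ω
Section 2: A = π(0.405/2 mm)² = π(2.0250e-04 m)² = 1.288e-07 m²
R₂ = (2.66×10^-8)(88.6)/(1.288e-07) = 18.29 Ω
R = R₁ + R₂ = 29.4 Ω

29.4 Ω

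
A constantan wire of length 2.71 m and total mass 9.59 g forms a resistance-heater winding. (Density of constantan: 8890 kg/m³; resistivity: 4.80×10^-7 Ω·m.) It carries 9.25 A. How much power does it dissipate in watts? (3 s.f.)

280 W

A = m/(density·L) = 0.00959/(8890×2.71) = 3.9806e-07 m²
R = ρL/A = (4.80×10^-7)(2.71)/(3.9806e-07) = 3.268 Ω
P = I²R = (9.25)² × 3.268 = 280 W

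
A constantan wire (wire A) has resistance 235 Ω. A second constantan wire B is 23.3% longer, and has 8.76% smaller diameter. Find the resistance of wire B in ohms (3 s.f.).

R ∝ L/d², so R_B/R_A = (1 + 23.3/100) × (1 − 8.76/100)⁻²
= 1.233 × 1.201 = 1.481
R_B = 1.481 × 235 = 348 Ω

348 Ω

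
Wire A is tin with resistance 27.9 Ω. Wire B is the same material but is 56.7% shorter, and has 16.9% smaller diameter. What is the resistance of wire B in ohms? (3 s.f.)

17.5 Ω

R ∝ L/d², so R_B/R_A = (1 − 56.7/100) × (1 − 16.9/100)⁻²
= 0.433 × 1.448 = 0.627
R_B = 0.627 × 27.9 = 17.5 Ω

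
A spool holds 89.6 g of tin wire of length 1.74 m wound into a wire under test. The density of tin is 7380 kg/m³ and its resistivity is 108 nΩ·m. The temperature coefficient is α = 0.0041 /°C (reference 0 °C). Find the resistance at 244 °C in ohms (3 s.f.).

0.0539 Ω

ρ = 108 nΩ·m = 1.08×10^-7 Ω·m
A = m/(density·L) = 0.0896/(7380×1.74) = 6.9775e-06 m²
R = ρL/A = (1.08×10^-7)(1.74)/(6.9775e-06) = 0.02693 Ω
R(244 °C) = 0.02693 × (1 + 0.0041×244) = 0.0539 Ω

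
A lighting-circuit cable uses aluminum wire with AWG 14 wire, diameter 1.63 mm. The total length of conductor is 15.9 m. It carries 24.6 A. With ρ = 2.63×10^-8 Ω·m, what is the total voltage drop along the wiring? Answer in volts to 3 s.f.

4.93 V

A = π(1.63/2 mm)² = π(8.1500e-04 m)² = 2.087e-06 m²
R = ρL/A = (2.63×10^-8)(15.9)/(2.087e-06) = 0.2004 Ω
V = IR = 24.6 × 0.2004 = 4.93 V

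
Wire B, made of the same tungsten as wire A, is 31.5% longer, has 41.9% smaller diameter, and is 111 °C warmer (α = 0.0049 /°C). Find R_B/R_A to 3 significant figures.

6.01

R ∝ ρL/d² with ρ ∝ (1+αΔT), so R_B/R_A = (1 + 31.5/100) × (1 − 41.9/100)⁻² × (1 + 0.0049×111)
= 1.315 × 2.962 × 1.544 = 6.01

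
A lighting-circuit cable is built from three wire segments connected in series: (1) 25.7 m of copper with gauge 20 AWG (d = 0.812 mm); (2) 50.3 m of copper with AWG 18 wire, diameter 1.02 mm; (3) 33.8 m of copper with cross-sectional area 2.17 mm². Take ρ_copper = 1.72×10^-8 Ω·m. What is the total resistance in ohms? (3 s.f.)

Seg 1: A = π(0.812/2 mm)² = π(4.0600e-04 m)² = 5.178e-07 m²
R_1 = (1.72×10^-8)(25.7)/(5.178e-07) = 0.8536 Ω
Seg 2: A = π(1.02/2 mm)² = π(5.1000e-04 m)² = 8.171e-07 m²
R_2 = (1.72×10^-8)(50.3)/(8.171e-07) = 1.059 Ω
Seg 3: A = 2.17 mm² = 2.170e-06 m²
R_3 = (1.72×10^-8)(33.8)/(2.170e-06) = 0.2679 Ω
R_total = R_1 + R_2 + R_3 = 2.18 Ω

2.18 Ω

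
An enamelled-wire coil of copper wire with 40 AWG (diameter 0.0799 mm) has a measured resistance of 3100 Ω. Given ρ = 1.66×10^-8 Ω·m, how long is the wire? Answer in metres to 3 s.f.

936 m

A = π(0.0799/2 mm)² = π(3.9950e-05 m)² = 5.014e-09 m²
L = RA/ρ = (3100)(5.014e-09)/(1.66×10^-8) = 936 m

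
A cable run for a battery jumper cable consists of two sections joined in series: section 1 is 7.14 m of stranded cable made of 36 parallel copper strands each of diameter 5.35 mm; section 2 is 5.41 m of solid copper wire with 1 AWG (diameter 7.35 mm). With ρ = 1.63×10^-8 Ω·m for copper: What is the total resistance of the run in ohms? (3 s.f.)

Section 1: A_strand = π(2.6750e-03)² = 2.248e-05 m²; R₁ = ρL/(N·A_s) = (1.63×10^-8)(7.14)/(36×2.248e-05) = 1.438×10^-4 Ω
Section 2: A = π(7.35/2 mm)² = π(3.6750e-03 m)² = 4.243e-05 m²
R₂ = (1.63×10^-8)(5.41)/(4.243e-05) = 0.002078 Ω
R = R₁ + R₂ = 0.00222 Ω

0.00222 Ω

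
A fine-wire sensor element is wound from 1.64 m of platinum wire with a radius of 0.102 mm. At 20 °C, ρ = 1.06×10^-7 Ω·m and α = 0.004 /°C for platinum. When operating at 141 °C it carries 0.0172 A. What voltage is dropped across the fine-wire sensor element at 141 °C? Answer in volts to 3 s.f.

A = πr² = π(1.0200e-04 m)² = 3.269e-08 m²
R₍20₎ = ρL/A = (1.06×10^-7)(1.64)/(3.269e-08) = 5.319 Ω
R₍141₎ = R₍20₎(1 + αΔT) = 5.319 × (1 + 0.004×121) = 7.893 Ω
V = IR = 0.0172 × 7.893 = 0.136 V

0.136 V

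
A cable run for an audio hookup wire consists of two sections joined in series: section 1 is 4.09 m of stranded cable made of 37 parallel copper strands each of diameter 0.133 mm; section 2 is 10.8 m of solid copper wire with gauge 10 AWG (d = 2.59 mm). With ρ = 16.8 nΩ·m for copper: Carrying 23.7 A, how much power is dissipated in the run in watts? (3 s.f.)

94.4 W

ρ = 16.8 nΩ·m = 1.68×10^-8 Ω·m
Section 1: A_strand = π(6.6500e-05)² = 1.389e-08 m²; R₁ = ρL/(N·A_s) = (1.68×10^-8)(4.09)/(37×1.389e-08) = 0.1337 Ω
Section 2: A = π(2.59/2 mm)² = π(1.2950e-03 m)² = 5.269e-06 m²
R₂ = (1.68×10^-8)(10.8)/(5.269e-06) = 0.03444 Ω
R = R₁ + R₂ = 0.1681 Ω
P = I²R = (23.7)² × 0.1681 = 94.4 W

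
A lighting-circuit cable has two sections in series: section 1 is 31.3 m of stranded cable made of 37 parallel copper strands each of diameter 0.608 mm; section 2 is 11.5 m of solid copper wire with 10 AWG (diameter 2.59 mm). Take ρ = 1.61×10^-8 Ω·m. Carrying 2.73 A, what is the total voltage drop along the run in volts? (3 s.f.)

Section 1: A_strand = π(3.0400e-04)² = 2.903e-07 m²; R₁ = ρL/(N·A_s) = (1.61×10^-8)(31.3)/(37×2.903e-07) = 0.04691 Ω
Section 2: A = π(2.59/2 mm)² = π(1.2950e-03 m)² = 5.269e-06 m²
R₂ = (1.61×10^-8)(11.5)/(5.269e-06) = 0.03514 Ω
R = R₁ + R₂ = 0.08205 Ω
V = IR = 2.73 × 0.08205 = 0.224 V

0.224 V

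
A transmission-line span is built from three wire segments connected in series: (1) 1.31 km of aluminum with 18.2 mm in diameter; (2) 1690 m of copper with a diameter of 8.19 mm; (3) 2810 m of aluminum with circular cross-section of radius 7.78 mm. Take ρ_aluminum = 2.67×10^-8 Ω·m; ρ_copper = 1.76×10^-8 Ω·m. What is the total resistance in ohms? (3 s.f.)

Seg 1: A = π(d/2)² = π(9.1000e-03 m)² = 2.602e-04 m²
R_1 = (2.67×10^-8)(1310)/(2.602e-04) = 0.1344 Ω
Seg 2: A = π(d/2)² = π(4.0950e-03 m)² = 5.268e-05 m²
R_2 = (1.76×10^-8)(1690)/(5.268e-05) = 0.5646 Ω
Seg 3: A = πr² = π(7.7800e-03 m)² = 1.902e-04 m²
R_3 = (2.67×10^-8)(2810)/(1.902e-04) = 0.3946 Ω
R_total = R_1 + R_2 + R_3 = 1.09 Ω

1.09 Ω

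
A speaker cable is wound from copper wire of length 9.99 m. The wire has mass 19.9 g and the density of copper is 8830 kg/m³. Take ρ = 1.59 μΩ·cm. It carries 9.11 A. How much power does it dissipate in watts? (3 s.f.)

ρ = 1.59 μΩ·cm = 1.59×10^-8 Ω·m
A = m/(density·L) = 0.0199/(8830×9.99) = 2.2559e-07 m²
R = ρL/A = (1.59×10^-8)(9.99)/(2.2559e-07) = 0.7041 Ω
P = I²R = (9.11)² × 0.7041 = 58.4 W

58.4 W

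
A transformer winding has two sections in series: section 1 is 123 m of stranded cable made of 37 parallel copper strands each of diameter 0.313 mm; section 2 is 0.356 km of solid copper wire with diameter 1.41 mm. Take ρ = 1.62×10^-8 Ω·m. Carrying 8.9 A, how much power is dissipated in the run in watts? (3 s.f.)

Section 1: A_strand = π(1.5650e-04)² = 7.694e-08 m²; R₁ = ρL/(N·A_s) = (1.62×10^-8)(123)/(37×7.694e-08) = 0.6999 Ω
Section 2: A = π(d/2)² = π(7.0500e-04 m)² = 1.561e-06 m²
R₂ = (1.62×10^-8)(356)/(1.561e-06) = 3.693 Ω
R = R₁ + R₂ = 4.393 Ω
P = I²R = (8.9)² × 4.393 = 348 W

348 W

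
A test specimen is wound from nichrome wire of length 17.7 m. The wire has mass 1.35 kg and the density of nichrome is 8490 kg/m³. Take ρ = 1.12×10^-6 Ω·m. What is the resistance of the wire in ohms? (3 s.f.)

A = m/(density·L) = 1.35/(8490×17.7) = 8.9836e-06 m²
R = ρL/A = (1.12×10^-6)(17.7)/(8.9836e-06) = 2.21 Ω

2.21 Ω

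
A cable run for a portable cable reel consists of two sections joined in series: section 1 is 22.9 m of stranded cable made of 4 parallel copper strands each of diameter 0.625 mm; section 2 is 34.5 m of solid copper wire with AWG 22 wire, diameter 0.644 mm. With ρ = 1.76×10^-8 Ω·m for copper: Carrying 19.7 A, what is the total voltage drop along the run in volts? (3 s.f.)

Section 1: A_strand = π(3.1250e-04)² = 3.068e-07 m²; R₁ = ρL/(N·A_s) = (1.76×10^-8)(22.9)/(4×3.068e-07) = 0.3284 Ω
Section 2: A = π(0.644/2 mm)² = π(3.2200e-04 m)² = 3.257e-07 m²
R₂ = (1.76×10^-8)(34.5)/(3.257e-07) = 1.864 Ω
R = R₁ + R₂ = 2.193 Ω
V = IR = 19.7 × 2.193 = 43.2 V

43.2 V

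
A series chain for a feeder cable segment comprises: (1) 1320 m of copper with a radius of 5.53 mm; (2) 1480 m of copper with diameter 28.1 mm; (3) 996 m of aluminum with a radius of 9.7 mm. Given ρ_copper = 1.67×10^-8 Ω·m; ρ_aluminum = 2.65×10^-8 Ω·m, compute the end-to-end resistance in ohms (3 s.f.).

0.359 Ω

Seg 1: A = πr² = π(5.5300e-03 m)² = 9.607e-05 m²
R_1 = (1.67×10^-8)(1320)/(9.607e-05) = 0.2295 Ω
Seg 2: A = π(d/2)² = π(1.4050e-02 m)² = 6.202e-04 m²
R_2 = (1.67×10^-8)(1480)/(6.202e-04) = 0.03985 Ω
Seg 3: A = πr² = π(9.7000e-03 m)² = 2.956e-04 m²
R_3 = (2.65×10^-8)(996)/(2.956e-04) = 0.08929 Ω
R_total = R_1 + R_2 + R_3 = 0.359 Ω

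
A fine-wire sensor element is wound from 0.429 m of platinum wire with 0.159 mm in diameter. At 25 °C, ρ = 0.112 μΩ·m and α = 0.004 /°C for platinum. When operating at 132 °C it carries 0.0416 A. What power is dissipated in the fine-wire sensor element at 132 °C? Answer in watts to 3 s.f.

ρ = 0.112 μΩ·m = 1.12×10^-7 Ω·m
A = π(d/2)² = π(7.9500e-05 m)² = 1.986e-08 m²
R₍25₎ = ρL/A = (1.12×10^-7)(0.429)/(1.986e-08) = 2.42 Ω
R₍132₎ = R₍25₎(1 + αΔT) = 2.42 × (1 + 0.004×107) = 3.456 Ω
P = I²R = (0.0416)² × 3.456 = 0.00598 W

0.00598 W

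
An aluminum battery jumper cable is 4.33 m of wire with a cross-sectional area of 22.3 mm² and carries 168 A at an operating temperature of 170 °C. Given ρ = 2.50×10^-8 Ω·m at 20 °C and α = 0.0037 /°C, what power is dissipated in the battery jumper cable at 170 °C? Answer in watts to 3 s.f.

A = 22.3 mm² = 2.230e-05 m²
R₍20₎ = ρL/A = (2.50×10^-8)(4.33)/(2.230e-05) = 0.004854 Ω
R₍170₎ = R₍20₎(1 + αΔT) = 0.004854 × (1 + 0.0037×150) = 0.007548 Ω
P = I²R = (168)² × 0.007548 = 213 W

213 W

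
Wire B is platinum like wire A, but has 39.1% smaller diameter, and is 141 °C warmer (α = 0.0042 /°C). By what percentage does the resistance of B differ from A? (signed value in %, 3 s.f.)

329%

R ∝ ρL/d² with ρ ∝ (1+αΔT), so R_B/R_A = (1 − 39.1/100)⁻² × (1 + 0.0042×141)
= 2.696 × 1.592 = 4.293
(R_B − R_A)/R_A = 4.293 − 1 = 329%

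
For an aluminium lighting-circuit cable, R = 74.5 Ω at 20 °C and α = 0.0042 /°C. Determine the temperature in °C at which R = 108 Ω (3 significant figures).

127 °C

R = R₀(1 + α(T − T₀)) ⇒ T = T₀ + (R/R₀ − 1)/α
T = 20 + (108/74.5 − 1)/0.0042 = 20 + (0.4497)/0.0042 = 127 °C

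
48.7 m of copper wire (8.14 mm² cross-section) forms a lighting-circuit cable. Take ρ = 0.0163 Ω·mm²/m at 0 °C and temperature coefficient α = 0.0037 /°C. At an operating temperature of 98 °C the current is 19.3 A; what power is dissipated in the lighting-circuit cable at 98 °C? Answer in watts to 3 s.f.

49.5 W

ρ = 0.0163 Ω·mm²/m = 1.63×10^-8 Ω·m
A = 8.14 mm² = 8.140e-06 m²
R₍0₎ = ρL/A = (1.63×10^-8)(48.7)/(8.140e-06) = 0.09752 Ω
R₍98₎ = R₍0₎(1 + αΔT) = 0.09752 × (1 + 0.0037×98) = 0.1329 Ω
P = I²R = (19.3)² × 0.1329 = 49.5 W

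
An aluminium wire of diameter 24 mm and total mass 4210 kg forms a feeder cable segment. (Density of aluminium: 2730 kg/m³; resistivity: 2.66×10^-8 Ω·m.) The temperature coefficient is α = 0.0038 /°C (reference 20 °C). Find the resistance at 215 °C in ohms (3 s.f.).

A = π(d/2)² = π(1.2000e-02 m)² = 4.5239e-04 m²
L = m/(density·A) = 4210/(2730×4.5239e-04) = 3409 m
R = ρL/A = (2.66×10^-8)(3409)/(4.5239e-04) = 0.2004 Ω
R(215 °C) = 0.2004 × (1 + 0.0038×195) = 0.349 Ω

0.349 Ω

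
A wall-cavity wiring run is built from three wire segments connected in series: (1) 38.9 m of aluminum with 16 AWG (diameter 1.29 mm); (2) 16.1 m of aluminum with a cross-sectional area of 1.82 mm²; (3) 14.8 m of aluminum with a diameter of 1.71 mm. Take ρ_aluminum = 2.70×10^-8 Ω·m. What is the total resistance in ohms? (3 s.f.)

1.22 Ω

Seg 1: A = π(1.29/2 mm)² = π(6.4500e-04 m)² = 1.307e-06 m²
R_1 = (2.70×10^-8)(38.9)/(1.307e-06) = 0.8036 Ω
Seg 2: A = 1.82 mm² = 1.820e-06 m²
R_2 = (2.70×10^-8)(16.1)/(1.820e-06) = 0.2388 Ω
Seg 3: A = π(d/2)² = π(8.5500e-04 m)² = 2.297e-06 m²
R_3 = (2.70×10^-8)(14.8)/(2.297e-06) = 0.174 Ω
R_total = R_1 + R_2 + R_3 = 1.22 Ω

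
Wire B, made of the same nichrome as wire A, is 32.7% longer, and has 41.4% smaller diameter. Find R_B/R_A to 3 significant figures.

R ∝ L/d², so R_B/R_A = (1 + 32.7/100) × (1 − 41.4/100)⁻²
= 1.327 × 2.912 = 3.86

3.86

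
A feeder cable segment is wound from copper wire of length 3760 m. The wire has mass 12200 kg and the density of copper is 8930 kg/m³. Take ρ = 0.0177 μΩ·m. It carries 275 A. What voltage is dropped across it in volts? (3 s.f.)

50.4 V

ρ = 0.0177 μΩ·m = 1.77×10^-8 Ω·m
A = m/(density·L) = 12200/(8930×3760) = 3.6335e-04 m²
R = ρL/A = (1.77×10^-8)(3760)/(3.6335e-04) = 0.1832 Ω
V = IR = 275 × 0.1832 = 50.4 V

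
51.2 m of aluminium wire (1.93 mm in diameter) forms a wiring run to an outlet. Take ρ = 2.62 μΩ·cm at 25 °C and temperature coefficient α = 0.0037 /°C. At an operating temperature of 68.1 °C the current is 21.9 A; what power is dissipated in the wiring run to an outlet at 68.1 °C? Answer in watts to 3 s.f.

255 W

ρ = 2.62 μΩ·cm = 2.62×10^-8 Ω·m
A = π(d/2)² = π(9.6500e-04 m)² = 2.926e-06 m²
R₍25₎ = ρL/A = (2.62×10^-8)(51.2)/(2.926e-06) = 0.4585 Ω
R₍68.1₎ = R₍25₎(1 + αΔT) = 0.4585 × (1 + 0.0037×43.1) = 0.5317 Ω
P = I²R = (21.9)² × 0.5317 = 255 W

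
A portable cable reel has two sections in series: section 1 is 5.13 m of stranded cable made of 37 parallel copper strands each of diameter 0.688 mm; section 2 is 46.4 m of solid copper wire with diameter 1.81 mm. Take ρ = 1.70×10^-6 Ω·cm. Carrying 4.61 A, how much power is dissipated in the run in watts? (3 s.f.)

ρ = 1.70×10^-6 Ω·cm = 1.70×10^-8 Ω·m
Section 1: A_strand = π(3.4400e-04)² = 3.718e-07 m²; R₁ = ρL/(N·A_s) = (1.70×10^-8)(5.13)/(37×3.718e-07) = 0.00634 Ω
Section 2: A = π(d/2)² = π(9.0500e-04 m)² = 2.573e-06 m²
R₂ = (1.70×10^-8)(46.4)/(2.573e-06) = 0.3066 Ω
R = R₁ + R₂ = 0.3129 Ω
P = I²R = (4.61)² × 0.3129 = 6.65 W

6.65 W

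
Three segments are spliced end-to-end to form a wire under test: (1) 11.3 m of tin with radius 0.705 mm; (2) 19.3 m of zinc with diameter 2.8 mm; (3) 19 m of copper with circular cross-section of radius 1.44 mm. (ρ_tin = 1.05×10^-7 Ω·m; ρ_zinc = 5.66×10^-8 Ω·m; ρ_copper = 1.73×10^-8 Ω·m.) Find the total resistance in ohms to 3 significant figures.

Seg 1: A = πr² = π(7.0500e-04 m)² = 1.561e-06 m²
R_1 = (1.05×10^-7)(11.3)/(1.561e-06) = 0.7599 Ω
Seg 2: A = π(d/2)² = π(1.4000e-03 m)² = 6.158e-06 m²
R_2 = (5.66×10^-8)(19.3)/(6.158e-06) = 0.1774 Ω
Seg 3: A = πr² = π(1.4400e-03 m)² = 6.514e-06 m²
R_3 = (1.73×10^-8)(19)/(6.514e-06) = 0.05046 Ω
R_total = R_1 + R_2 + R_3 = 0.988 Ω

0.988 Ω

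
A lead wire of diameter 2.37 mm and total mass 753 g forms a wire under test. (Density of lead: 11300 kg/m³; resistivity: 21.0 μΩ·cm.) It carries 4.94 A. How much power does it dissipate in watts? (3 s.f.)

ρ = 21.0 μΩ·cm = 2.10×10^-7 Ω·m
A = π(d/2)² = π(1.1850e-03 m)² = 4.4115e-06 m²
L = m/(density·A) = 0.753/(11300×4.4115e-06) = 15.11 m
R = ρL/A = (2.10×10^-7)(15.11)/(4.4115e-06) = 0.7191 Ω
P = I²R = (4.94)² × 0.7191 = 17.5 W

17.5 W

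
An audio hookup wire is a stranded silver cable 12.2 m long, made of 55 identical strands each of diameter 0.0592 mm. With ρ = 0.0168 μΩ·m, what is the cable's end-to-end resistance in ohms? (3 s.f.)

ρ = 0.0168 μΩ·m = 1.68×10^-8 Ω·m
A_strand = π(2.9600e-05 m)² = 2.753e-09 m²
R_strand = ρL/A = (1.68×10^-8)(12.2)/(2.753e-09) = 74.46 Ω
R_total = R_strand/N = 74.46/55 = 1.35 Ω

1.35 Ω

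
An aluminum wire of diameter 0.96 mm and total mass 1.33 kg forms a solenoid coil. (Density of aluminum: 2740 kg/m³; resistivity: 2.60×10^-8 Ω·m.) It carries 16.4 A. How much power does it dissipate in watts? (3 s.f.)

A = π(d/2)² = π(4.8000e-04 m)² = 7.2382e-07 m²
L = m/(density·A) = 1.33/(2740×7.2382e-07) = 670.6 m
R = ρL/A = (2.60×10^-8)(670.6)/(7.2382e-07) = 24.09 Ω
P = I²R = (16.4)² × 24.09 = 6480 W

6480 W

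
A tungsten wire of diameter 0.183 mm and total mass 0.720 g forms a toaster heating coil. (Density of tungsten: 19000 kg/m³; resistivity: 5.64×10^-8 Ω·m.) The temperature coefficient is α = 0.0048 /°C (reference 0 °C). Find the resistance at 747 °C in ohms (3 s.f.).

A = π(d/2)² = π(9.1500e-05 m)² = 2.6302e-08 m²
L = m/(density·A) = 7.200×10^-4/(19000×2.6302e-08) = 1.441 m
R = ρL/A = (5.64×10^-8)(1.441)/(2.6302e-08) = 3.089 Ω
R(747 °C) = 3.089 × (1 + 0.0048×747) = 14.2 Ω

14.2 Ω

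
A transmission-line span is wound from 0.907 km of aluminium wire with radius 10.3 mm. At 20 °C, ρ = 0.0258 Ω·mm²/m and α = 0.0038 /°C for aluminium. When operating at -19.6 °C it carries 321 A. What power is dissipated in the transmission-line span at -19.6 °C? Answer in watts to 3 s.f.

ρ = 0.0258 Ω·mm²/m = 2.58×10^-8 Ω·m
A = πr² = π(1.0300e-02 m)² = 3.333e-04 m²
R₍20₎ = ρL/A = (2.58×10^-8)(907)/(3.333e-04) = 0.07021 Ω
R₍-19.6₎ = R₍20₎(1 + αΔT) = 0.07021 × (1 + 0.0038×-39.6) = 0.05965 Ω
P = I²R = (321)² × 0.05965 = 6150 W

6150 W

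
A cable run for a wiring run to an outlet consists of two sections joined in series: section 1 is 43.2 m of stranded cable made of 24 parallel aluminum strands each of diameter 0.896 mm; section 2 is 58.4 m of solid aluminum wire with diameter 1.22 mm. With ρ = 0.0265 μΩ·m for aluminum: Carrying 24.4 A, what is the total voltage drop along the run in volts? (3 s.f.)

34.1 V

ρ = 0.0265 μΩ·m = 2.65×10^-8 Ω·m
Section 1: A_strand = π(4.4800e-04)² = 6.305e-07 m²; R₁ = ρL/(N·A_s) = (2.65×10^-8)(43.2)/(24×6.305e-07) = 0.07565 Ω
Section 2: A = π(d/2)² = π(6.1000e-04 m)² = 1.169e-06 m²
R₂ = (2.65×10^-8)(58.4)/(1.169e-06) = 1.324 Ω
R = R₁ + R₂ = 1.4 Ω
V = IR = 24.4 × 1.4 = 34.1 V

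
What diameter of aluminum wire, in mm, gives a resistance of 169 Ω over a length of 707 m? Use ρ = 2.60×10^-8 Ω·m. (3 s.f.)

0.372 mm

A = ρL/R = (2.60×10^-8)(707)/(169) = 1.088e-07 m²
d = 2√(A/π) = 3.721e-04 m = 0.372 mm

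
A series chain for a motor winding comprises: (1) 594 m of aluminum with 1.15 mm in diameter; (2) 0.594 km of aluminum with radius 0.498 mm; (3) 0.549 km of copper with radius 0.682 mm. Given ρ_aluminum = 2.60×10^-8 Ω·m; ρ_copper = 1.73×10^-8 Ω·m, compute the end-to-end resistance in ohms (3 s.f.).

41.2 Ω

Seg 1: A = π(d/2)² = π(5.7500e-04 m)² = 1.039e-06 m²
R_1 = (2.60×10^-8)(594)/(1.039e-06) = 14.87 Ω
Seg 2: A = πr² = π(4.9800e-04 m)² = 7.791e-07 m²
R_2 = (2.60×10^-8)(594)/(7.791e-07) = 19.82 Ω
Seg 3: A = πr² = π(6.8200e-04 m)² = 1.461e-06 m²
R_3 = (1.73×10^-8)(549)/(1.461e-06) = 6.5 Ω
R_total = R_1 + R_2 + R_3 = 41.2 Ω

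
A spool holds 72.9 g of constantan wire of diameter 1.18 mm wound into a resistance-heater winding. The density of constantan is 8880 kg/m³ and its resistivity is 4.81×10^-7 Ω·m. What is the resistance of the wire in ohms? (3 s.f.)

3.30 Ω

A = π(d/2)² = π(5.9000e-04 m)² = 1.0936e-06 m²
L = m/(density·A) = 0.0729/(8880×1.0936e-06) = 7.507 m
R = ρL/A = (4.81×10^-7)(7.507)/(1.0936e-06) = 3.30 Ω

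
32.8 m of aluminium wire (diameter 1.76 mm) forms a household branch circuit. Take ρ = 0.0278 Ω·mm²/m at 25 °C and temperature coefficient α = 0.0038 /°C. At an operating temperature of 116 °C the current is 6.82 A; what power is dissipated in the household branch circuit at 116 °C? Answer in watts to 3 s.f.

ρ = 0.0278 Ω·mm²/m = 2.78×10^-8 Ω·m
A = π(d/2)² = π(8.8000e-04 m)² = 2.433e-06 m²
R₍25₎ = ρL/A = (2.78×10^-8)(32.8)/(2.433e-06) = 0.3748 Ω
R₍116₎ = R₍25₎(1 + αΔT) = 0.3748 × (1 + 0.0038×91) = 0.5044 Ω
P = I²R = (6.82)² × 0.5044 = 23.5 W

23.5 W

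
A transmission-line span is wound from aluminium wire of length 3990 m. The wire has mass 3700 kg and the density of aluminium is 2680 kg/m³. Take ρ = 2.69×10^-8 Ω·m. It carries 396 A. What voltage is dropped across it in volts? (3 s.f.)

A = m/(density·L) = 3700/(2680×3990) = 3.4601e-04 m²
R = ρL/A = (2.69×10^-8)(3990)/(3.4601e-04) = 0.3102 Ω
V = IR = 396 × 0.3102 = 123 V

123 V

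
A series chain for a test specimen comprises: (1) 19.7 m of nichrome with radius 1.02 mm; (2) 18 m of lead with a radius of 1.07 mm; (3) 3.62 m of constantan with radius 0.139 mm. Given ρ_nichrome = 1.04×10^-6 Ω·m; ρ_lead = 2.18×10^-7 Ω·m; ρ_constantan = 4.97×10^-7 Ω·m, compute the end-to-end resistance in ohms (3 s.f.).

Seg 1: A = πr² = π(1.0200e-03 m)² = 3.269e-06 m²
R_1 = (1.04×10^-6)(19.7)/(3.269e-06) = 6.268 Ω
Seg 2: A = πr² = π(1.0700e-03 m)² = 3.597e-06 m²
R_2 = (2.18×10^-7)(18)/(3.597e-06) = 1.091 Ω
Seg 3: A = πr² = π(1.3900e-04 m)² = 6.070e-08 m²
R_3 = (4.97×10^-7)(3.62)/(6.070e-08) = 29.64 Ω
R_total = R_1 + R_2 + R_3 = 37.0 Ω

37.0 Ω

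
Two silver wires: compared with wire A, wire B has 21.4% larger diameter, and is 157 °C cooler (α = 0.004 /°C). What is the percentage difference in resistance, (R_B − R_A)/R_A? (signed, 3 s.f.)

-74.8%

R ∝ ρL/d² with ρ ∝ (1+αΔT), so R_B/R_A = (1 + 21.4/100)⁻² × (1 − 0.004×157)
= 0.6785 × 0.372 = 0.2524
(R_B − R_A)/R_A = 0.2524 − 1 = -74.8%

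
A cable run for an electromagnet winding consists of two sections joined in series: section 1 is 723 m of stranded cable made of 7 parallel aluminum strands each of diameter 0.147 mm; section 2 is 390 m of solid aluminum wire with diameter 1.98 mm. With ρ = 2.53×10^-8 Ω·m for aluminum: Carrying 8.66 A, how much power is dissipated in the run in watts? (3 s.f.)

11800 W

Section 1: A_strand = π(7.3500e-05)² = 1.697e-08 m²; R₁ = ρL/(N·A_s) = (2.53×10^-8)(723)/(7×1.697e-08) = 154 Ω
Section 2: A = π(d/2)² = π(9.9000e-04 m)² = 3.079e-06 m²
R₂ = (2.53×10^-8)(390)/(3.079e-06) = 3.205 Ω
R = R₁ + R₂ = 157.2 Ω
P = I²R = (8.66)² × 157.2 = 11800 W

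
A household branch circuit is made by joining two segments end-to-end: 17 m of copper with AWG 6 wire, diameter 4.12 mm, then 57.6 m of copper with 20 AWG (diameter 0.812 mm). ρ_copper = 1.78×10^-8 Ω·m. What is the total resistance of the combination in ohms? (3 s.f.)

Segment 1: A = π(4.12/2 mm)² = π(2.0600e-03 m)² = 1.333e-05 m²
R₁ = ρL/A = (1.78×10^-8)(17)/(1.333e-05) = 0.0227 Ω
Segment 2: A = π(0.812/2 mm)² = π(4.0600e-04 m)² = 5.178e-07 m²
R₂ = (1.78×10^-8)(57.6)/(5.178e-07) = 1.98 Ω
R = R₁ + R₂ = 2.00 Ω

2.00 Ω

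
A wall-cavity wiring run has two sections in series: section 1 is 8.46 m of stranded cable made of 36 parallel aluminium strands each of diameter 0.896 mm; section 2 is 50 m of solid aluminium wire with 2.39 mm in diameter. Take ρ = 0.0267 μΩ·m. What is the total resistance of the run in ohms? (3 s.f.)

0.308 Ω

ρ = 0.0267 μΩ·m = 2.67×10^-8 Ω·m
Section 1: A_strand = π(4.4800e-04)² = 6.305e-07 m²; R₁ = ρL/(N·A_s) = (2.67×10^-8)(8.46)/(36×6.305e-07) = 0.009951 Ω
Section 2: A = π(d/2)² = π(1.1950e-03 m)² = 4.486e-06 m²
R₂ = (2.67×10^-8)(50)/(4.486e-06) = 0.2976 Ω
R = R₁ + R₂ = 0.308 Ω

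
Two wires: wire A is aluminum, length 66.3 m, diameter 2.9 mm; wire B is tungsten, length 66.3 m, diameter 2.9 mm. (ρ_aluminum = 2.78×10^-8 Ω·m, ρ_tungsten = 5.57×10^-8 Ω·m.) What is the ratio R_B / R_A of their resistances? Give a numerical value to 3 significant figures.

2.00

R ∝ ρL/d², so R_B/R_A = (ρ_B/ρ_A)
= (5.57×10^-8/2.78×10^-8) = 2.00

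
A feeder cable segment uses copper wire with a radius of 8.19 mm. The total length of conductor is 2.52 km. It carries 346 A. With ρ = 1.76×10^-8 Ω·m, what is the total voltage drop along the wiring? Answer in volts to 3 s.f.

A = πr² = π(8.1900e-03 m)² = 2.107e-04 m²
R = ρL/A = (1.76×10^-8)(2520)/(2.107e-04) = 0.2105 Ω
V = IR = 346 × 0.2105 = 72.8 V

72.8 V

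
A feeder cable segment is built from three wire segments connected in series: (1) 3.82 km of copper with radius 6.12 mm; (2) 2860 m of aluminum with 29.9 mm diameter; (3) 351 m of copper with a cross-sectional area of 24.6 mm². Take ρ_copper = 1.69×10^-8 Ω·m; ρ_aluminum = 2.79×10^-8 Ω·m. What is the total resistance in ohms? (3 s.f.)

0.903 Ω

Seg 1: A = πr² = π(6.1200e-03 m)² = 1.177e-04 m²
R_1 = (1.69×10^-8)(3820)/(1.177e-04) = 0.5487 Ω
Seg 2: A = π(d/2)² = π(1.4950e-02 m)² = 7.022e-04 m²
R_2 = (2.79×10^-8)(2860)/(7.022e-04) = 0.1136 Ω
Seg 3: A = 24.6 mm² = 2.460e-05 m²
R_3 = (1.69×10^-8)(351)/(2.460e-05) = 0.2411 Ω
R_total = R_1 + R_2 + R_3 = 0.903 Ω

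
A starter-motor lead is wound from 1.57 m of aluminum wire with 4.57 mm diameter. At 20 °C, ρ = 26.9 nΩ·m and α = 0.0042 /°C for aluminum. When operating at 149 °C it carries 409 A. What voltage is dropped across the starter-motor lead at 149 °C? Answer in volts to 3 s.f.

ρ = 26.9 nΩ·m = 2.69×10^-8 Ω·m
A = π(d/2)² = π(2.2850e-03 m)² = 1.640e-05 m²
R₍20₎ = ρL/A = (2.69×10^-8)(1.57)/(1.640e-05) = 0.002575 Ω
R₍149₎ = R₍20₎(1 + αΔT) = 0.002575 × (1 + 0.0042×129) = 0.00397 Ω
V = IR = 409 × 0.00397 = 1.62 V

1.62 V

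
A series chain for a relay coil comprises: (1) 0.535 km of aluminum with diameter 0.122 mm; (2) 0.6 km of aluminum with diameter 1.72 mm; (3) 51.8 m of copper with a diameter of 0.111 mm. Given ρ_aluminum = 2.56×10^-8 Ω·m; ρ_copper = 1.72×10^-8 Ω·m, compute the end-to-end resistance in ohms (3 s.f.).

Seg 1: A = π(d/2)² = π(6.1000e-05 m)² = 1.169e-08 m²
R_1 = (2.56×10^-8)(535)/(1.169e-08) = 1172 Ω
Seg 2: A = π(d/2)² = π(8.6000e-04 m)² = 2.324e-06 m²
R_2 = (2.56×10^-8)(600)/(2.324e-06) = 6.611 Ω
Seg 3: A = π(d/2)² = π(5.5500e-05 m)² = 9.677e-09 m²
R_3 = (1.72×10^-8)(51.8)/(9.677e-09) = 92.07 Ω
R_total = R_1 + R_2 + R_3 = 1270 Ω

1270 Ω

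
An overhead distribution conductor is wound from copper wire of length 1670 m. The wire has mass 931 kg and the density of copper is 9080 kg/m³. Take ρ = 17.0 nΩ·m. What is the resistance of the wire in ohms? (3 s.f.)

ρ = 17.0 nΩ·m = 1.70×10^-8 Ω·m
A = m/(density·L) = 931/(9080×1670) = 6.1397e-05 m²
R = ρL/A = (1.70×10^-8)(1670)/(6.1397e-05) = 0.462 Ω

0.462 Ω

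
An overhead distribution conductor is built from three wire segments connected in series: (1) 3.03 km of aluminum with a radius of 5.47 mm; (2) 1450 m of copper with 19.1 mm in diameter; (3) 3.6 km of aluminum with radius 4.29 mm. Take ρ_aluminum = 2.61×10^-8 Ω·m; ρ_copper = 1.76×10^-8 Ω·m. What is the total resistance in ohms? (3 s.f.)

2.56 Ω

Seg 1: A = πr² = π(5.4700e-03 m)² = 9.400e-05 m²
R_1 = (2.61×10^-8)(3030)/(9.400e-05) = 0.8413 Ω
Seg 2: A = π(d/2)² = π(9.5500e-03 m)² = 2.865e-04 m²
R_2 = (1.76×10^-8)(1450)/(2.865e-04) = 0.08907 Ω
Seg 3: A = πr² = π(4.2900e-03 m)² = 5.782e-05 m²
R_3 = (2.61×10^-8)(3600)/(5.782e-05) = 1.625 Ω
R_total = R_1 + R_2 + R_3 = 2.56 Ω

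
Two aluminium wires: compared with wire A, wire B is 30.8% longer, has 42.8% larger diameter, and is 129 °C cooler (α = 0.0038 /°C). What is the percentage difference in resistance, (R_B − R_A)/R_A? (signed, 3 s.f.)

R ∝ ρL/d² with ρ ∝ (1+αΔT), so R_B/R_A = (1 + 30.8/100) × (1 + 42.8/100)⁻² × (1 − 0.0038×129)
= 1.308 × 0.4904 × 0.5098 = 0.327
(R_B − R_A)/R_A = 0.327 − 1 = -67.3%

-67.3%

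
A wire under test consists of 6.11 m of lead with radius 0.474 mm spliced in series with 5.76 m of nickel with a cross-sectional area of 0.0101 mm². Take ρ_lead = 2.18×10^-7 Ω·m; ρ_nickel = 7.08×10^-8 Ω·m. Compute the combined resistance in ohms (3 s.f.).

Segment 1: A = πr² = π(4.7400e-04 m)² = 7.058e-07 m²
R₁ = ρL/A = (2.18×10^-7)(6.11)/(7.058e-07) = 1.887 Ω
Segment 2: A = 0.0101 mm² = 1.010e-08 m²
R₂ = (7.08×10^-8)(5.76)/(1.010e-08) = 40.38 Ω
R = R₁ + R₂ = 42.3 Ω

42.3 Ω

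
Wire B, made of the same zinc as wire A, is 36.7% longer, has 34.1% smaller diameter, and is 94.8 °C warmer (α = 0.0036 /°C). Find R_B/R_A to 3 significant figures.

4.22

R ∝ ρL/d² with ρ ∝ (1+αΔT), so R_B/R_A = (1 + 36.7/100) × (1 − 34.1/100)⁻² × (1 + 0.0036×94.8)
= 1.367 × 2.303 × 1.341 = 4.22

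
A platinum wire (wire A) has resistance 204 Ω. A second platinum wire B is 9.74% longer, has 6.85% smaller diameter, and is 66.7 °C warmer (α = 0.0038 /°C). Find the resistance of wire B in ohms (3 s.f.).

323 Ω

R ∝ ρL/d² with ρ ∝ (1+αΔT), so R_B/R_A = (1 + 9.74/100) × (1 − 6.85/100)⁻² × (1 + 0.0038×66.7)
= 1.097 × 1.153 × 1.254 = 1.585
R_B = 1.585 × 204 = 323 Ω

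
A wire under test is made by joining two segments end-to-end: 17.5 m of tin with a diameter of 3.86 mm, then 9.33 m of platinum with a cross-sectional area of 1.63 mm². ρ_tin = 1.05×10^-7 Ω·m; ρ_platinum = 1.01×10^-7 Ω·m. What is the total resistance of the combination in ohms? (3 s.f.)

Segment 1: A = π(d/2)² = π(1.9300e-03 m)² = 1.170e-05 m²
R₁ = ρL/A = (1.05×10^-7)(17.5)/(1.170e-05) = 0.157 Ω
Segment 2: A = 1.63 mm² = 1.630e-06 m²
R₂ = (1.01×10^-7)(9.33)/(1.630e-06) = 0.5781 Ω
R = R₁ + R₂ = 0.735 Ω

0.735 Ω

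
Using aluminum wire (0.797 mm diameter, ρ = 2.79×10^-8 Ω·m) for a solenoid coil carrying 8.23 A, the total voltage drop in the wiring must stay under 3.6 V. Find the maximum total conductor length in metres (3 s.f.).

A = π(d/2)² = π(3.9850e-04 m)² = 4.989e-07 m²
L_max = V_max·A/(1·ρI) = (3.6)(4.989e-07)/(2.79×10^-8×8.23) = 7.82 m

7.82 m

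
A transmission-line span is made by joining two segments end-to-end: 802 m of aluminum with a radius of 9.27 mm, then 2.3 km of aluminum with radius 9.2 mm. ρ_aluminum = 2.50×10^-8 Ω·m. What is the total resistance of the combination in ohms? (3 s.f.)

Segment 1: A = πr² = π(9.2700e-03 m)² = 2.700e-04 m²
R₁ = ρL/A = (2.50×10^-8)(802)/(2.700e-04) = 0.07427 Ω
Segment 2: A = πr² = π(9.2000e-03 m)² = 2.659e-04 m²
R₂ = (2.50×10^-8)(2300)/(2.659e-04) = 0.2162 Ω
R = R₁ + R₂ = 0.291 Ω

0.291 Ω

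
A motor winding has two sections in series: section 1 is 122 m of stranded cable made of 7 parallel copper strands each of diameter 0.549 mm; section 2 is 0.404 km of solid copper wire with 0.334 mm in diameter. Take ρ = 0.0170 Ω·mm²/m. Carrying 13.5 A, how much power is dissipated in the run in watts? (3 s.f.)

14500 W

ρ = 0.0170 Ω·mm²/m = 1.70×10^-8 Ω·m
Section 1: A_strand = π(2.7450e-04)² = 2.367e-07 m²; R₁ = ρL/(N·A_s) = (1.70×10^-8)(122)/(7×2.367e-07) = 1.252 Ω
Section 2: A = π(d/2)² = π(1.6700e-04 m)² = 8.762e-08 m²
R₂ = (1.70×10^-8)(404)/(8.762e-08) = 78.39 Ω
R = R₁ + R₂ = 79.64 Ω
P = I²R = (13.5)² × 79.64 = 14500 W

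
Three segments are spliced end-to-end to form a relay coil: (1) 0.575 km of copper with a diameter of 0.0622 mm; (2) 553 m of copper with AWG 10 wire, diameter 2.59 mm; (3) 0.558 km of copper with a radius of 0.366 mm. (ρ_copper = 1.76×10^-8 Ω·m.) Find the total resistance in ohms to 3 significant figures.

3360 Ω

Seg 1: A = π(d/2)² = π(3.1100e-05 m)² = 3.039e-09 m²
R_1 = (1.76×10^-8)(575)/(3.039e-09) = 3331 Ω
Seg 2: A = π(2.59/2 mm)² = π(1.2950e-03 m)² = 5.269e-06 m²
R_2 = (1.76×10^-8)(553)/(5.269e-06) = 1.847 Ω
Seg 3: A = πr² = π(3.6600e-04 m)² = 4.208e-07 m²
R_3 = (1.76×10^-8)(558)/(4.208e-07) = 23.34 Ω
R_total = R_1 + R_2 + R_3 = 3360 Ω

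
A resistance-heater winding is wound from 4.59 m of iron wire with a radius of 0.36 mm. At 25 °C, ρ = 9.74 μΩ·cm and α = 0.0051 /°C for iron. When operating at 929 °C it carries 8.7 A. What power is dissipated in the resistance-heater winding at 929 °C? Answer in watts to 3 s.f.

ρ = 9.74 μΩ·cm = 9.74×10^-8 Ω·m
A = πr² = π(3.6000e-04 m)² = 4.072e-07 m²
R₍25₎ = ρL/A = (9.74×10^-8)(4.59)/(4.072e-07) = 1.098 Ω
R₍929₎ = R₍25₎(1 + αΔT) = 1.098 × (1 + 0.0051×904) = 6.16 Ω
P = I²R = (8.7)² × 6.16 = 466 W

466 W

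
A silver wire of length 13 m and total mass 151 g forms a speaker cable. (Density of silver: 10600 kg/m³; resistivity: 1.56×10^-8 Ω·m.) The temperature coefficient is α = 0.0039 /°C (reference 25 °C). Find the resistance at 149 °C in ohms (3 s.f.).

0.275 Ω

A = m/(density·L) = 0.151/(10600×13) = 1.0958e-06 m²
R = ρL/A = (1.56×10^-8)(13)/(1.0958e-06) = 0.1851 Ω
R(149 °C) = 0.1851 × (1 + 0.0039×124) = 0.275 Ω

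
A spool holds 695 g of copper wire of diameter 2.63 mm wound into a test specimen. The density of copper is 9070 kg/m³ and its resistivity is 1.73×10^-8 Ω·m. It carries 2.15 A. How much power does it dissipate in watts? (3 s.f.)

A = π(d/2)² = π(1.3150e-03 m)² = 5.4325e-06 m²
L = m/(density·A) = 0.695/(9070×5.4325e-06) = 14.11 m
R = ρL/A = (1.73×10^-8)(14.11)/(5.4325e-06) = 0.04492 Ω
P = I²R = (2.15)² × 0.04492 = 0.208 W

0.208 W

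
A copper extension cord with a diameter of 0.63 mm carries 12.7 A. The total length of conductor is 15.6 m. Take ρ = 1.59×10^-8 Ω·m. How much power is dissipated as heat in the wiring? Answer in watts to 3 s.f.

A = π(d/2)² = π(3.1500e-04 m)² = 3.117e-07 m²
R = ρL/A = (1.59×10^-8)(15.6)/(3.117e-07) = 0.7957 Ω
P = I²R = (12.7)² × 0.7957 = 128 W

128 W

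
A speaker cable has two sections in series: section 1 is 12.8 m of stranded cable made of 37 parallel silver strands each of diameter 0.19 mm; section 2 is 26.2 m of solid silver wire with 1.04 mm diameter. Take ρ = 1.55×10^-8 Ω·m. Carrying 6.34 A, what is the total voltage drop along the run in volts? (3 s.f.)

Section 1: A_strand = π(9.5000e-05)² = 2.835e-08 m²; R₁ = ρL/(N·A_s) = (1.55×10^-8)(12.8)/(37×2.835e-08) = 0.1891 Ω
Section 2: A = π(d/2)² = π(5.2000e-04 m)² = 8.495e-07 m²
R₂ = (1.55×10^-8)(26.2)/(8.495e-07) = 0.4781 Ω
R = R₁ + R₂ = 0.6672 Ω
V = IR = 6.34 × 0.6672 = 4.23 V

4.23 V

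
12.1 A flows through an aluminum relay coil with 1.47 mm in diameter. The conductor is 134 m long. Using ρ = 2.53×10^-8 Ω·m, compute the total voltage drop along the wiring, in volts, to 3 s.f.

A = π(d/2)² = π(7.3500e-04 m)² = 1.697e-06 m²
R = ρL/A = (2.53×10^-8)(134)/(1.697e-06) = 1.998 Ω
V = IR = 12.1 × 1.998 = 24.2 V

24.2 V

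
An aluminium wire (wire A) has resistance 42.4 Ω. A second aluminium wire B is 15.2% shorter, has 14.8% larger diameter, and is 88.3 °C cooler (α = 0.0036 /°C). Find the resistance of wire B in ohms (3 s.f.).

18.6 Ω

R ∝ ρL/d² with ρ ∝ (1+αΔT), so R_B/R_A = (1 − 15.2/100) × (1 + 14.8/100)⁻² × (1 − 0.0036×88.3)
= 0.848 × 0.7588 × 0.6821 = 0.4389
R_B = 0.4389 × 42.4 = 18.6 Ω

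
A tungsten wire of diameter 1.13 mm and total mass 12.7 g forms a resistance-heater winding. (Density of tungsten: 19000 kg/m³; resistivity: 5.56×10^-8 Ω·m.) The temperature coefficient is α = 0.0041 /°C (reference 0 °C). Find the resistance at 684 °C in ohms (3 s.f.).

0.141 Ω

A = π(d/2)² = π(5.6500e-04 m)² = 1.0029e-06 m²
L = m/(density·A) = 0.0127/(19000×1.0029e-06) = 0.6665 m
R = ρL/A = (5.56×10^-8)(0.6665)/(1.0029e-06) = 0.03695 Ω
R(684 °C) = 0.03695 × (1 + 0.0041×684) = 0.141 Ω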